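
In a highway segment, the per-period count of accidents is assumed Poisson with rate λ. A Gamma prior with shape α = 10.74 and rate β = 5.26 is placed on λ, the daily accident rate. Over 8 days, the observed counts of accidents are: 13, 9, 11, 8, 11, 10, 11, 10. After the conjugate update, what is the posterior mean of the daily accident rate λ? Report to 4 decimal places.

With a Gamma(shape α, rate β) prior, the Poisson likelihood is conjugate: the posterior is Gamma(α + ΣXᵢ, β + n).
Sum of counts S = 83 over n = 8 days.
Posterior: Gamma(α+S, β+n) = Gamma(10.74+83, 5.26+8) = Gamma(93.74, 13.26).
Posterior mean = α/β = 93.74/13.26 = 7.0694.

7.0694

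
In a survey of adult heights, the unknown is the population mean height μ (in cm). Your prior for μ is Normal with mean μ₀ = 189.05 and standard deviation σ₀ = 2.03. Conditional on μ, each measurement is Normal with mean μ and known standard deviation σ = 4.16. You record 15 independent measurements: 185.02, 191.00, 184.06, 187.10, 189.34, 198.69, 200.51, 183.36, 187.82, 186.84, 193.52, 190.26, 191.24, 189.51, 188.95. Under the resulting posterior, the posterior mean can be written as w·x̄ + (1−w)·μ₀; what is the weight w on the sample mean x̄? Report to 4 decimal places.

For Normal data with known variance σ², a Normal(μ₀, σ₀²) prior on μ is conjugate. Posterior precision = 1/σ₀² + n/σ²; posterior mean is the precision-weighted average of μ₀ and x̄.
σ₀² = 2.03² = 4.1209, σ² = 4.16² = 17.3056. Prior precision 1/σ₀² = 1/4.1209; data precision n/σ² = 15/17.3056.
w = (n/σ²)/(1/σ₀² + n/σ²) = n·σ₀²/(σ² + n·σ₀²) = 15·4.1209/(17.3056 + 15·4.1209) = 61.8135/79.1191 = 0.7813.

0.7813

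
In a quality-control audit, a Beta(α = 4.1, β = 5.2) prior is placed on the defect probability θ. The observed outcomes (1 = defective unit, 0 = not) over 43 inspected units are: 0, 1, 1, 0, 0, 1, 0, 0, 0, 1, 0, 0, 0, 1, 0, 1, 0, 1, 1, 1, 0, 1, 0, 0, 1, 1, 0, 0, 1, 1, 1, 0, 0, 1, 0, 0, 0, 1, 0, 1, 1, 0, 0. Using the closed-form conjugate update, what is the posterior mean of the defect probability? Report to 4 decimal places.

The Beta prior is conjugate to a Binomial/Bernoulli likelihood; the update adds successes to α and failures to β.
Posterior: Beta(α+k, β+n−k) = Beta(4.1+19, 5.2+24) = Beta(23.1, 29.2).
Posterior mean = α/(α+β) = 23.1/52.3 = 0.4417.

0.4417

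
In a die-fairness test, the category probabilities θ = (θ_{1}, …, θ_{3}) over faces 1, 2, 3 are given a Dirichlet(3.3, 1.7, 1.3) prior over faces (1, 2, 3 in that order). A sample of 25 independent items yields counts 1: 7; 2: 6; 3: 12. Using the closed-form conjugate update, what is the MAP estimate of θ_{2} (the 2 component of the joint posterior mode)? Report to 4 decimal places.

The Dirichlet prior is conjugate to the Multinomial likelihood: each posterior αⱼ = prior αⱼ + observed count nⱼ.
Posterior concentration: (10.3, 7.7, 13.3), total = 31.3.
Joint mode component: (α_{2}−1)/(Σα−K) = 6.7/28.3 = 0.2367.

0.2367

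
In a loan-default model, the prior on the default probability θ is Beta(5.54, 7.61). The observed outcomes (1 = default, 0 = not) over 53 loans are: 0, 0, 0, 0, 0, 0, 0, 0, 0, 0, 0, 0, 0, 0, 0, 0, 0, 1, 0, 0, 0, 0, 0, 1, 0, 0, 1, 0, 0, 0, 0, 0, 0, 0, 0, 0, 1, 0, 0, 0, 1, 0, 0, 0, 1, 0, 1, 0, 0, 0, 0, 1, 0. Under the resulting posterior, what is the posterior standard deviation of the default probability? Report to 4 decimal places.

0.0492

The Beta prior is conjugate to a Binomial/Bernoulli likelihood; the update adds successes to α and failures to β.
Posterior: Beta(α+k, β+n−k) = Beta(5.54+8, 7.61+45) = Beta(13.54, 52.61).
Var = αβ/((α+β)²(α+β+1)) = 13.54·52.61/(66.15²·67.15) = 0.00242427; SD = √0.00242427 = 0.0492.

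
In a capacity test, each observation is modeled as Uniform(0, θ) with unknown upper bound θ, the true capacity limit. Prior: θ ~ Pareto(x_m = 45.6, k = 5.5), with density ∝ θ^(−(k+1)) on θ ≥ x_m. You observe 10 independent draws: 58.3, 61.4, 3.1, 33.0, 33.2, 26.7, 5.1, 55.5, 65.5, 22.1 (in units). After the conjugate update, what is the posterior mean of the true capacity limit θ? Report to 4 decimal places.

A Pareto(scale x_m, shape k) prior on the upper bound θ of Uniform(0, θ) is conjugate: posterior is Pareto(max(x_m, max xᵢ), k + n).
Sample maximum = 65.5; prior scale x_m = 45.6 → posterior scale = max = 65.5.
Posterior shape = 5.5 + 10 = 15.5.
E[θ|data] = k·x_m/(k−1) = 15.5·65.5/14.5 = 70.0172.

70.0172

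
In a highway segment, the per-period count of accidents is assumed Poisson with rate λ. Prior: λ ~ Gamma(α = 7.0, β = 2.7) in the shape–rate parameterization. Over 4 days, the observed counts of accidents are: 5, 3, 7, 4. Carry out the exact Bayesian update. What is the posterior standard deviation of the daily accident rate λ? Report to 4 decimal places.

0.7610

With a Gamma(shape α, rate β) prior, the Poisson likelihood is conjugate: the posterior is Gamma(α + ΣXᵢ, β + n).
Sum of counts S = 19 over n = 4 days.
Posterior: Gamma(α+S, β+n) = Gamma(7.0+19, 2.7+4) = Gamma(26.0, 6.7).
SD = √α/β = √26.0/6.7 = 0.7610.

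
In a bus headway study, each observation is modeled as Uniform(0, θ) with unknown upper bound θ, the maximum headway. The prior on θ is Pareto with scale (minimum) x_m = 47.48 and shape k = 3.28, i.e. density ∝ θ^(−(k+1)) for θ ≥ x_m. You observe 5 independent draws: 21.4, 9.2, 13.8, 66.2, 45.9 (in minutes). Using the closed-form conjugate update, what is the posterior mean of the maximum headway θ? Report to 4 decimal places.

75.2934

A Pareto(scale x_m, shape k) prior on the upper bound θ of Uniform(0, θ) is conjugate: posterior is Pareto(max(x_m, max xᵢ), k + n).
Sample maximum = 66.2; prior scale x_m = 47.48 → posterior scale = max = 66.20.
Posterior shape = 3.28 + 5 = 8.28.
E[θ|data] = k·x_m/(k−1) = 8.28·66.20/7.28 = 75.2934.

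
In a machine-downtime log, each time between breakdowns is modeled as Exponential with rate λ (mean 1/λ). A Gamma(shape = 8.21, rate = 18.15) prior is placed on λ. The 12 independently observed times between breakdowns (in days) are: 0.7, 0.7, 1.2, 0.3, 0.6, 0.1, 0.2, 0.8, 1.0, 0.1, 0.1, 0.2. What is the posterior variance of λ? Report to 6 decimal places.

0.034652

With a Gamma(shape α, rate β) prior on the exponential rate λ, the posterior after n observations with total T = Σxᵢ is Gamma(α+n, β+T).
Sum of observations T = 6.0 days; n = 12.
Posterior: Gamma(8.21+12, 18.15+6.0) = Gamma(20.21, 24.15).
Var = α/β² = 0.034652.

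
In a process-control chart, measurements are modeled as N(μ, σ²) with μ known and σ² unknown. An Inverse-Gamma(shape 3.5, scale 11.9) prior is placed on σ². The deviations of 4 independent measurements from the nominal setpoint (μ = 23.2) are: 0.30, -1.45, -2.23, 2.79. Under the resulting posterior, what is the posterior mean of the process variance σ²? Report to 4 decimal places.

4.3055

With known mean μ and an Inverse-Gamma(α, β) prior on σ², the Normal likelihood is conjugate: posterior is Inv-Gamma(α + n/2, β + Σ(xᵢ−μ)²/2).
Σ(xᵢ−μ)² = (0.30)² + (-1.45)² + (-2.23)² + (2.79)² = 14.9495.
Posterior: Inv-Gamma(3.5 + 4/2, 11.9 + 14.9495/2) = Inv-Gamma(5.50, 19.37475).
E[σ²|data] = β/(α−1) = 19.37475/4.50 = 4.3055.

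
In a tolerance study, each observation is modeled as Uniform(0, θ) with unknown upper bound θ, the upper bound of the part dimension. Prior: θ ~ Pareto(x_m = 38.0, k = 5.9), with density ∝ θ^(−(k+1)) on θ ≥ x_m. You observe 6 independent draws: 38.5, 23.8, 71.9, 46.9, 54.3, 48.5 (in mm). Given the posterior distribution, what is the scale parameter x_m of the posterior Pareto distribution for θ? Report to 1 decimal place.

71.9

A Pareto(scale x_m, shape k) prior on the upper bound θ of Uniform(0, θ) is conjugate: posterior is Pareto(max(x_m, max xᵢ), k + n).
Sample maximum = 71.9; prior scale x_m = 38.0 → posterior scale = max = 71.9.
Posterior shape = 5.9 + 6 = 11.9.
Posterior scale x_m = 71.9.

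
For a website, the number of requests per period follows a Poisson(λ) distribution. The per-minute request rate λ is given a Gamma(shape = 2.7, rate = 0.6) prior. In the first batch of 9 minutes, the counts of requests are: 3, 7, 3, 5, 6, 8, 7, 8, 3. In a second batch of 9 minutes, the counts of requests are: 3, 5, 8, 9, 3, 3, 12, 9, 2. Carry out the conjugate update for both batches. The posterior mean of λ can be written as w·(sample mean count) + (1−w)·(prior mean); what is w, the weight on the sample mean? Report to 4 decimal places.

0.9677

With a Gamma(shape α, rate β) prior, the Poisson likelihood is conjugate: the posterior is Gamma(α + ΣXᵢ, β + n).
Total number of minutes: n = 9 + 9 = 18.
Posterior mean = (α₀+S)/(β₀+n) = [n/(β₀+n)]·(S/n) + [β₀/(β₀+n)]·(α₀/β₀), so only n and β₀ enter the weight.
Weight on data w = n/(β₀+n) = 18/(0.6+18) = 18/18.6 = 0.9677.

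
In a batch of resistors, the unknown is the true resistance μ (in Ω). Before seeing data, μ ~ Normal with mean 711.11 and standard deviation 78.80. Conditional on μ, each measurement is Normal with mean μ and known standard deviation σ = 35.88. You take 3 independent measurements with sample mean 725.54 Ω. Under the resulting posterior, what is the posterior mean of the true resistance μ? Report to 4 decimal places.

724.6072

For Normal data with known variance σ², a Normal(μ₀, σ₀²) prior on μ is conjugate. Posterior precision = 1/σ₀² + n/σ²; posterior mean is the precision-weighted average of μ₀ and x̄.
n·x̄ = 3·725.54 = 2176.62.
σ₀² = 78.80² = 6209.44, σ² = 35.88² = 1287.3744; σ² + n·σ₀² = 1287.3744 + 3·6209.44 = 19915.6944.
Posterior mean = (μ₀/σ₀² + n·x̄/σ²)/(1/σ₀² + n/σ²) = (σ²·μ₀ + σ₀²·n·x̄)/(σ² + n·σ₀²) = (1287.3744·711.11 + 6209.44·2176.62)/19915.6944 = 14431056.102384/19915.6944 = 724.6072.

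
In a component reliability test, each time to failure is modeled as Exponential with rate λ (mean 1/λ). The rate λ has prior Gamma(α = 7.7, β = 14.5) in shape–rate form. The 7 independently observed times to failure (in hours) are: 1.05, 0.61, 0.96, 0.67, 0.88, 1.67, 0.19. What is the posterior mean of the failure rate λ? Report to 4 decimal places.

With a Gamma(shape α, rate β) prior on the exponential rate λ, the posterior after n observations with total T = Σxᵢ is Gamma(α+n, β+T).
Sum of observations T = 6.03 hours; n = 7.
Posterior: Gamma(7.7+7, 14.5+6.03) = Gamma(14.7, 20.53).
Posterior mean of λ = α/β = 14.7/20.53 = 0.7160.

0.7160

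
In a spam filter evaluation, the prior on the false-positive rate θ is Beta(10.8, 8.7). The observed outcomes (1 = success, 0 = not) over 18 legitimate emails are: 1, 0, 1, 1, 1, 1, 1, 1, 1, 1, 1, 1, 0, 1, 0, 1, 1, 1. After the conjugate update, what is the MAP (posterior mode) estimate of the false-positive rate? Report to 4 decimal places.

0.6986

The Beta prior is conjugate to a Binomial/Bernoulli likelihood; the update adds successes to α and failures to β.
Posterior: Beta(α+k, β+n−k) = Beta(10.8+15, 8.7+3) = Beta(25.8, 11.7).
Mode of Beta(a,b) for a,b>1 is (a−1)/(a+b−2) = 24.8/35.5 = 0.6986.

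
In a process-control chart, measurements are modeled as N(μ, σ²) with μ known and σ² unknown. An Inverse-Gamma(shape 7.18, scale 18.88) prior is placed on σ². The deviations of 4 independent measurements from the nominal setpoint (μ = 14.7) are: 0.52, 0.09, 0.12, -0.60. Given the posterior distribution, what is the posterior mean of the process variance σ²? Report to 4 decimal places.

With known mean μ and an Inverse-Gamma(α, β) prior on σ², the Normal likelihood is conjugate: posterior is Inv-Gamma(α + n/2, β + Σ(xᵢ−μ)²/2).
Σ(xᵢ−μ)² = (0.52)² + (0.09)² + (0.12)² + (-0.60)² = 0.6529.
Posterior: Inv-Gamma(7.18 + 4/2, 18.88 + 0.6529/2) = Inv-Gamma(9.18, 19.20645).
E[σ²|data] = β/(α−1) = 19.20645/8.18 = 2.3480.

2.3480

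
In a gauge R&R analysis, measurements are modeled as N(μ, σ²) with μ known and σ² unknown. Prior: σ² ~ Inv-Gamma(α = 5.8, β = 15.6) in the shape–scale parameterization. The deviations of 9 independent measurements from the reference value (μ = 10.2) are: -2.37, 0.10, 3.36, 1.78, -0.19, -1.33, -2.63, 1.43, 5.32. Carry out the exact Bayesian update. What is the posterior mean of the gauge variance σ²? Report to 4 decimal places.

With known mean μ and an Inverse-Gamma(α, β) prior on σ², the Normal likelihood is conjugate: posterior is Inv-Gamma(α + n/2, β + Σ(xᵢ−μ)²/2).
Σ(xᵢ−μ)² = (-2.37)² + (0.10)² + (3.36)² + (1.78)² + (-0.19)² + (-1.33)² + (-2.63)² + (1.43)² + (5.32)² = 59.1541.
Posterior: Inv-Gamma(5.8 + 9/2, 15.6 + 59.1541/2) = Inv-Gamma(10.30, 45.17705).
E[σ²|data] = β/(α−1) = 45.17705/9.30 = 4.8577.

4.8577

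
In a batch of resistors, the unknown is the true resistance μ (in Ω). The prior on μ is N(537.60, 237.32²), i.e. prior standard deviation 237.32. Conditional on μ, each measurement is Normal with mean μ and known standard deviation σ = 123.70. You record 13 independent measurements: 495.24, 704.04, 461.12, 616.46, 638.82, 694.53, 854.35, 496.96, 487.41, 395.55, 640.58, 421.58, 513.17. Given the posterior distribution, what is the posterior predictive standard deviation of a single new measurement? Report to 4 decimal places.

For Normal data with known variance σ², a Normal(μ₀, σ₀²) prior on μ is conjugate. Posterior precision = 1/σ₀² + n/σ²; posterior mean is the precision-weighted average of μ₀ and x̄.
σ₀² = 237.32² = 56320.7824, σ² = 123.70² = 15301.69; σ² + n·σ₀² = 15301.69 + 13·56320.7824 = 747471.8612.
Posterior precision = 1/σ₀² + n/σ² = 1/56320.7824 + 13/15301.69 = (σ² + n·σ₀²)/(σ₀²σ²) = 747471.8612/(56320.7824·15301.69); posterior variance σₙ² = σ₀²σ²/(σ² + n·σ₀²) = 56320.7824·15301.69/747471.8612 = 1152.957319.
Predictive variance for one new observation = σₙ² + σ² = 56320.7824·15301.69/747471.8612 + 15301.69 = σ²·(σ₀² + 747471.8612)/747471.8612 = 15301.69·803792.6436/747471.8612 = 16454.647319; SD = √(15301.69·803792.6436/747471.8612) = 128.2757.

128.2757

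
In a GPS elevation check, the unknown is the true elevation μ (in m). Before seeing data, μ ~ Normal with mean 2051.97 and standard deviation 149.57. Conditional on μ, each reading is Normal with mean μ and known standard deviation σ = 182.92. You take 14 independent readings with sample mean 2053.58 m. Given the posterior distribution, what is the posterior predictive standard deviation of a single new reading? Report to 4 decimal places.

188.7300

For Normal data with known variance σ², a Normal(μ₀, σ₀²) prior on μ is conjugate. Posterior precision = 1/σ₀² + n/σ²; posterior mean is the precision-weighted average of μ₀ and x̄.
σ₀² = 149.57² = 22371.1849, σ² = 182.92² = 33459.7264; σ² + n·σ₀² = 33459.7264 + 14·22371.1849 = 346656.315.
Posterior precision = 1/σ₀² + n/σ² = 1/22371.1849 + 14/33459.7264 = (σ² + n·σ₀²)/(σ₀²σ²) = 346656.315/(22371.1849·33459.7264); posterior variance σₙ² = σ₀²σ²/(σ² + n·σ₀²) = 22371.1849·33459.7264/346656.315 = 2159.296380.
Predictive variance for one new observation = σₙ² + σ² = 22371.1849·33459.7264/346656.315 + 33459.7264 = σ²·(σ₀² + 346656.315)/346656.315 = 33459.7264·369027.4999/346656.315 = 35619.022780; SD = √(33459.7264·369027.4999/346656.315) = 188.7300.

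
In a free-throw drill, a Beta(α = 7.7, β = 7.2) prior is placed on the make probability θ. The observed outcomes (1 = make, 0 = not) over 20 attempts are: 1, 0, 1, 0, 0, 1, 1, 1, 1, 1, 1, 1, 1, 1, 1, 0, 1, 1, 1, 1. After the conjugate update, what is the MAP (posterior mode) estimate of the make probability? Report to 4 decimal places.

0.6900

The Beta prior is conjugate to a Binomial/Bernoulli likelihood; the update adds successes to α and failures to β.
Posterior: Beta(α+k, β+n−k) = Beta(7.7+16, 7.2+4) = Beta(23.7, 11.2).
Mode of Beta(a,b) for a,b>1 is (a−1)/(a+b−2) = 22.7/32.9 = 0.6900.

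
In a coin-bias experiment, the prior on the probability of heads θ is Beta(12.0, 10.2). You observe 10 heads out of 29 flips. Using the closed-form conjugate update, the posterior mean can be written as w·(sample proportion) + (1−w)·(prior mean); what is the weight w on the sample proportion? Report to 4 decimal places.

0.5664

The Beta prior is conjugate to a Binomial/Bernoulli likelihood; the update adds successes to α and failures to β.
Posterior mean = (α₀+k)/(α₀+β₀+n) = [n/(α₀+β₀+n)]·(k/n) + [(α₀+β₀)/(α₀+β₀+n)]·α₀/(α₀+β₀), so only n and the prior enter the weight.
The weight on the data is w = n/(α₀+β₀+n) = 29/(12.0+10.2+29) = 29/51.2 = 0.5664.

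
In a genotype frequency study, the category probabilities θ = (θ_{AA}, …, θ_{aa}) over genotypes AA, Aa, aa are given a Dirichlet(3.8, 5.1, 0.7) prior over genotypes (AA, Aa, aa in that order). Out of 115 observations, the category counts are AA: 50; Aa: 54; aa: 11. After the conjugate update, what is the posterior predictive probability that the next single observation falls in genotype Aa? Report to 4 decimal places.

The Dirichlet prior is conjugate to the Multinomial likelihood: each posterior αⱼ = prior αⱼ + observed count nⱼ.
Posterior concentration: (53.8, 59.1, 11.7), total = 124.6.
P(next = Aa | data) = α_{Aa}/Σα = 0.4743.

0.4743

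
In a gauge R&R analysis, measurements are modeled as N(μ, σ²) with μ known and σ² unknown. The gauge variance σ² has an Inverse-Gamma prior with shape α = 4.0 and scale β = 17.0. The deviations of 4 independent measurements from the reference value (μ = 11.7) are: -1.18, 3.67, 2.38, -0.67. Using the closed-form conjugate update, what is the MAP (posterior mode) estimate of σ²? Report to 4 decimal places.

3.9268

With known mean μ and an Inverse-Gamma(α, β) prior on σ², the Normal likelihood is conjugate: posterior is Inv-Gamma(α + n/2, β + Σ(xᵢ−μ)²/2).
Σ(xᵢ−μ)² = (-1.18)² + (3.67)² + (2.38)² + (-0.67)² = 20.9746.
Posterior: Inv-Gamma(4.0 + 4/2, 17.0 + 20.9746/2) = Inv-Gamma(6.00, 27.48730).
Mode = β/(α+1) = 27.48730/7.00 = 3.9268.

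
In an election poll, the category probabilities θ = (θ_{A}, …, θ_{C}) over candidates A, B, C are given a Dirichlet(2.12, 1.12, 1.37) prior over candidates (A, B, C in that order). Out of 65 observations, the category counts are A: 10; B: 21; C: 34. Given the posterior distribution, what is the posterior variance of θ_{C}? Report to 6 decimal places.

The Dirichlet prior is conjugate to the Multinomial likelihood: each posterior αⱼ = prior αⱼ + observed count nⱼ.
Posterior concentration: (12.12, 22.12, 35.37), total = 69.61.
Var[θ_j] = α_j(Σα−α_j)/((Σα)²(Σα+1)) = 35.37·34.24/(69.61²·70.61) = 0.003540.

0.003540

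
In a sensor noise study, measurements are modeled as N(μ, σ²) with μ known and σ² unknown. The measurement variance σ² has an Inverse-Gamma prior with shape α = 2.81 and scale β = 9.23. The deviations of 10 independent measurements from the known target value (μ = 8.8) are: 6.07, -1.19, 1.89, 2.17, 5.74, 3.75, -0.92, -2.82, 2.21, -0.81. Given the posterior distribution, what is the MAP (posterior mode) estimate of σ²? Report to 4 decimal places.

With known mean μ and an Inverse-Gamma(α, β) prior on σ², the Normal likelihood is conjugate: posterior is Inv-Gamma(α + n/2, β + Σ(xᵢ−μ)²/2).
Σ(xᵢ−μ)² = (6.07)² + (-1.19)² + (1.89)² + (2.17)² + (5.74)² + (3.75)² + (-0.92)² + (-2.82)² + (2.21)² + (-0.81)² = 107.8911.
Posterior: Inv-Gamma(2.81 + 10/2, 9.23 + 107.8911/2) = Inv-Gamma(7.81, 63.17555).
Mode = β/(α+1) = 63.17555/8.81 = 7.1709.

7.1709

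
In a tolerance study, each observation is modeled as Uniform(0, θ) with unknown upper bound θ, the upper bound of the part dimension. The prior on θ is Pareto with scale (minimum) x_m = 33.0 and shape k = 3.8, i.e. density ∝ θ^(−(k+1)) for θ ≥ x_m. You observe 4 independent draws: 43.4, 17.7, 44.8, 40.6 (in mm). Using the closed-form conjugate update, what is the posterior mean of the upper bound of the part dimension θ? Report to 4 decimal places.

51.3882

A Pareto(scale x_m, shape k) prior on the upper bound θ of Uniform(0, θ) is conjugate: posterior is Pareto(max(x_m, max xᵢ), k + n).
Sample maximum = 44.8; prior scale x_m = 33.0 → posterior scale = max = 44.8.
Posterior shape = 3.8 + 4 = 7.8.
E[θ|data] = k·x_m/(k−1) = 7.8·44.8/6.8 = 51.3882.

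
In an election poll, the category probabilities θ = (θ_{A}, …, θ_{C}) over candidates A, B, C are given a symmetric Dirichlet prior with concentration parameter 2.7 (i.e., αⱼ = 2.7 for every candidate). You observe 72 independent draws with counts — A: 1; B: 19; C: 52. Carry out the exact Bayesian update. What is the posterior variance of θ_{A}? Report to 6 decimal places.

The Dirichlet prior is conjugate to the Multinomial likelihood: each posterior αⱼ = prior αⱼ + observed count nⱼ.
Posterior concentration: (3.7, 21.7, 54.7), total = 80.1.
Var[θ_j] = α_j(Σα−α_j)/((Σα)²(Σα+1)) = 3.7·76.4/(80.1²·81.1) = 0.000543.

0.000543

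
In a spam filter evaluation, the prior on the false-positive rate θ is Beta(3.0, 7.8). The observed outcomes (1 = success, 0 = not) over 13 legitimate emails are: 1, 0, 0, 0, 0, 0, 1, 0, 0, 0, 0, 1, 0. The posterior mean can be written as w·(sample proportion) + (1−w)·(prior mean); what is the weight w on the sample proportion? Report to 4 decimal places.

The Beta prior is conjugate to a Binomial/Bernoulli likelihood; the update adds successes to α and failures to β.
Posterior mean = (α₀+k)/(α₀+β₀+n) = [n/(α₀+β₀+n)]·(k/n) + [(α₀+β₀)/(α₀+β₀+n)]·α₀/(α₀+β₀), so only n and the prior enter the weight.
The weight on the data is w = n/(α₀+β₀+n) = 13/(3.0+7.8+13) = 13/23.8 = 0.5462.

0.5462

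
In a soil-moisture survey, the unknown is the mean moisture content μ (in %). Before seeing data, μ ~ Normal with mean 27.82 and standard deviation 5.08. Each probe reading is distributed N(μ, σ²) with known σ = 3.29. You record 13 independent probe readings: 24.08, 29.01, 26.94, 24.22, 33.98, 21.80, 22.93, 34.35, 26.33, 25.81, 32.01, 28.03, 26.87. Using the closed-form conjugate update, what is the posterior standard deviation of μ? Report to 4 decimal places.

For Normal data with known variance σ², a Normal(μ₀, σ₀²) prior on μ is conjugate. Posterior precision = 1/σ₀² + n/σ²; posterior mean is the precision-weighted average of μ₀ and x̄.
σ₀² = 5.08² = 25.8064, σ² = 3.29² = 10.8241; σ² + n·σ₀² = 10.8241 + 13·25.8064 = 346.3073.
Posterior precision = 1/σ₀² + n/σ² = 1/25.8064 + 13/10.8241 = (σ² + n·σ₀²)/(σ₀²σ²) = 346.3073/(25.8064·10.8241); posterior variance σₙ² = σ₀²σ²/(σ² + n·σ₀²) = 25.8064·10.8241/346.3073 = 0.806599.
Posterior SD = √σₙ² = √(25.8064·10.8241/346.3073) = 0.8981.

0.8981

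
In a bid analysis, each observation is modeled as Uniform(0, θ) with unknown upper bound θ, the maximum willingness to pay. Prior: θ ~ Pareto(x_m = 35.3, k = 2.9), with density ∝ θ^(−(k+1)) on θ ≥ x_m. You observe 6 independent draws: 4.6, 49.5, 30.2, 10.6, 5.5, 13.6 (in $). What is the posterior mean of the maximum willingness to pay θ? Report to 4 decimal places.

A Pareto(scale x_m, shape k) prior on the upper bound θ of Uniform(0, θ) is conjugate: posterior is Pareto(max(x_m, max xᵢ), k + n).
Sample maximum = 49.5; prior scale x_m = 35.3 → posterior scale = max = 49.5.
Posterior shape = 2.9 + 6 = 8.9.
E[θ|data] = k·x_m/(k−1) = 8.9·49.5/7.9 = 55.7658.

55.7658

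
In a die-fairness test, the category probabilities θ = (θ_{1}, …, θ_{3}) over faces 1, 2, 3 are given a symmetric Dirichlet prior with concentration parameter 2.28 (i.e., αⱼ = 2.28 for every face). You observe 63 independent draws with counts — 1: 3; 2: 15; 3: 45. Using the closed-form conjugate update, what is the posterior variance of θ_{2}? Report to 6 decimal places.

0.002629

The Dirichlet prior is conjugate to the Multinomial likelihood: each posterior αⱼ = prior αⱼ + observed count nⱼ.
Posterior concentration: (5.28, 17.28, 47.28), total = 69.84.
Var[θ_j] = α_j(Σα−α_j)/((Σα)²(Σα+1)) = 17.28·52.56/(69.84²·70.84) = 0.002629.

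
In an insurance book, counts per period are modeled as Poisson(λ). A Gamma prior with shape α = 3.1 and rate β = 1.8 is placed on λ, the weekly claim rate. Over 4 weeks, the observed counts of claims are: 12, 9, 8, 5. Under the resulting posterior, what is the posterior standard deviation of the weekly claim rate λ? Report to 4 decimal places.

1.0502

With a Gamma(shape α, rate β) prior, the Poisson likelihood is conjugate: the posterior is Gamma(α + ΣXᵢ, β + n).
Sum of counts S = 34 over n = 4 weeks.
Posterior: Gamma(α+S, β+n) = Gamma(3.1+34, 1.8+4) = Gamma(37.1, 5.8).
SD = √α/β = √37.1/5.8 = 1.0502.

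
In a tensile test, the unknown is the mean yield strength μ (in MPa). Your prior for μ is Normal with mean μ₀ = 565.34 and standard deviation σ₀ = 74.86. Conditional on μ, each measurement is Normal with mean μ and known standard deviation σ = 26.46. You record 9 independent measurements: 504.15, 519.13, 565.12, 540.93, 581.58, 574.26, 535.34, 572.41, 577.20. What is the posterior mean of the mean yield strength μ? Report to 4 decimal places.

552.4150

For Normal data with known variance σ², a Normal(μ₀, σ₀²) prior on μ is conjugate. Posterior precision = 1/σ₀² + n/σ²; posterior mean is the precision-weighted average of μ₀ and x̄.
Σxᵢ = 504.15 + 519.13 + 565.12 + 540.93 + 581.58 + 574.26 + 535.34 + 572.41 + 577.20 = 4970.12, so n·x̄ = 4970.12.
σ₀² = 74.86² = 5604.0196, σ² = 26.46² = 700.1316; σ² + n·σ₀² = 700.1316 + 9·5604.0196 = 51136.308.
Posterior mean = (μ₀/σ₀² + n·x̄/σ²)/(1/σ₀² + n/σ²) = (σ²·μ₀ + σ₀²·n·x̄)/(σ² + n·σ₀²) = (700.1316·565.34 + 5604.0196·4970.12)/51136.308 = 28248462.293096/51136.308 = 552.4150.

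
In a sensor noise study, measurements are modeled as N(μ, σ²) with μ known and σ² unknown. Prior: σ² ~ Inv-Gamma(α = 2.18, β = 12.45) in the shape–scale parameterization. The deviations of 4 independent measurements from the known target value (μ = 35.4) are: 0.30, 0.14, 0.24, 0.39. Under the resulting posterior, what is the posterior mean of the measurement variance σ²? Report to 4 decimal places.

3.9653

With known mean μ and an Inverse-Gamma(α, β) prior on σ², the Normal likelihood is conjugate: posterior is Inv-Gamma(α + n/2, β + Σ(xᵢ−μ)²/2).
Σ(xᵢ−μ)² = (0.30)² + (0.14)² + (0.24)² + (0.39)² = 0.3193.
Posterior: Inv-Gamma(2.18 + 4/2, 12.45 + 0.3193/2) = Inv-Gamma(4.18, 12.60965).
E[σ²|data] = β/(α−1) = 12.60965/3.18 = 3.9653.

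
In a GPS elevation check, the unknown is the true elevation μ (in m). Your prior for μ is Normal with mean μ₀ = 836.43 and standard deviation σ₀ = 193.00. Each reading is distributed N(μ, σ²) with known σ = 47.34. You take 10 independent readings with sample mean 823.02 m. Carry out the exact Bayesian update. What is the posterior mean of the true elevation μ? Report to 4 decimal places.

For Normal data with known variance σ², a Normal(μ₀, σ₀²) prior on μ is conjugate. Posterior precision = 1/σ₀² + n/σ²; posterior mean is the precision-weighted average of μ₀ and x̄.
n·x̄ = 10·823.02 = 8230.2.
σ₀² = 193.00² = 37249, σ² = 47.34² = 2241.0756; σ² + n·σ₀² = 2241.0756 + 10·37249 = 374731.0756.
Posterior mean = (μ₀/σ₀² + n·x̄/σ²)/(1/σ₀² + n/σ²) = (σ²·μ₀ + σ₀²·n·x̄)/(σ² + n·σ₀²) = (2241.0756·836.43 + 37249·8230.2)/374731.0756 = 308441222.664108/374731.0756 = 823.1002.

823.1002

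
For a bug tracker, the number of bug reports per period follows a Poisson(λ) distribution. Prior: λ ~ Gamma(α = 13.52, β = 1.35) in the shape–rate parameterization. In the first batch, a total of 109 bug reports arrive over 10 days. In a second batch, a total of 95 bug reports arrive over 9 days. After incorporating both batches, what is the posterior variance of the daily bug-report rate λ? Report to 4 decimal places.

With a Gamma(shape α, rate β) prior, the Poisson likelihood is conjugate: the posterior is Gamma(α + ΣXᵢ, β + n).
After batch 1: Gamma(α+S, β+n) = Gamma(13.52+109, 1.35+10) = Gamma(122.52, 11.35).
After batch 2: Gamma(α+S, β+n) = Gamma(122.52+95, 11.35+9) = Gamma(217.52, 20.35).
Var = α/β² = 217.52/20.35² = 0.5253.

0.5253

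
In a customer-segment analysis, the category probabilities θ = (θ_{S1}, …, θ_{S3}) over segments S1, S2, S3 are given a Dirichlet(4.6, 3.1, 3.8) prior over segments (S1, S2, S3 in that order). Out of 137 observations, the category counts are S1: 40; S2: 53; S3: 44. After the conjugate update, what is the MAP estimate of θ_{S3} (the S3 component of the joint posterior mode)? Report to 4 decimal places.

0.3216

The Dirichlet prior is conjugate to the Multinomial likelihood: each posterior αⱼ = prior αⱼ + observed count nⱼ.
Posterior concentration: (44.6, 56.1, 47.8), total = 148.5.
Joint mode component: (α_{S3}−1)/(Σα−K) = 46.8/145.5 = 0.3216.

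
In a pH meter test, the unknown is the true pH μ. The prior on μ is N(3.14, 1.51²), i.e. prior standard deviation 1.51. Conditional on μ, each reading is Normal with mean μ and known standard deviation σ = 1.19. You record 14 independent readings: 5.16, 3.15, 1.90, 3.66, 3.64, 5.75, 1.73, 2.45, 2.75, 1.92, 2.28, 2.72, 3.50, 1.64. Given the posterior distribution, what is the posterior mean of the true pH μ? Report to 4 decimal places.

3.0230

For Normal data with known variance σ², a Normal(μ₀, σ₀²) prior on μ is conjugate. Posterior precision = 1/σ₀² + n/σ²; posterior mean is the precision-weighted average of μ₀ and x̄.
Σxᵢ = 5.16 + 3.15 + 1.90 + 3.66 + 3.64 + 5.75 + 1.73 + 2.45 + 2.75 + 1.92 + 2.28 + 2.72 + 3.50 + 1.64 = 42.25, so n·x̄ = 42.25.
σ₀² = 1.51² = 2.2801, σ² = 1.19² = 1.4161; σ² + n·σ₀² = 1.4161 + 14·2.2801 = 33.3375.
Posterior mean = (μ₀/σ₀² + n·x̄/σ²)/(1/σ₀² + n/σ²) = (σ²·μ₀ + σ₀²·n·x̄)/(σ² + n·σ₀²) = (1.4161·3.14 + 2.2801·42.25)/33.3375 = 100.780779/33.3375 = 3.0230.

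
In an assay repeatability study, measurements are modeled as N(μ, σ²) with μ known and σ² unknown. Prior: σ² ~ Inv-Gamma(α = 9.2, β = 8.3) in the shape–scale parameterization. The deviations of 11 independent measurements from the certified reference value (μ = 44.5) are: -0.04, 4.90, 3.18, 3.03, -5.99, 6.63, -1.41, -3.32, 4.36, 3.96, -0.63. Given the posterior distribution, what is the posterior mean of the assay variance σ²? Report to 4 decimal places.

6.8555

With known mean μ and an Inverse-Gamma(α, β) prior on σ², the Normal likelihood is conjugate: posterior is Inv-Gamma(α + n/2, β + Σ(xᵢ−μ)²/2).
Σ(xᵢ−μ)² = (-0.04)² + (4.90)² + (3.18)² + (3.03)² + (-5.99)² + (6.63)² + (-1.41)² + (-3.32)² + (4.36)² + (3.96)² + (-0.63)² = 171.2405.
Posterior: Inv-Gamma(9.2 + 11/2, 8.3 + 171.2405/2) = Inv-Gamma(14.70, 93.92025).
E[σ²|data] = β/(α−1) = 93.92025/13.70 = 6.8555.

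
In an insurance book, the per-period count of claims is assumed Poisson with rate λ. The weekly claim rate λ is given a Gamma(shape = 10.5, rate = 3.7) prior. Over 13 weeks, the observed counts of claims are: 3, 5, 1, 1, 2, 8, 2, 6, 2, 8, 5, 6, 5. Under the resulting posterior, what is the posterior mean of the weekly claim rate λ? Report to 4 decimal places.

With a Gamma(shape α, rate β) prior, the Poisson likelihood is conjugate: the posterior is Gamma(α + ΣXᵢ, β + n).
Sum of counts S = 54 over n = 13 weeks.
Posterior: Gamma(α+S, β+n) = Gamma(10.5+54, 3.7+13) = Gamma(64.5, 16.7).
Posterior mean = α/β = 64.5/16.7 = 3.8623.

3.8623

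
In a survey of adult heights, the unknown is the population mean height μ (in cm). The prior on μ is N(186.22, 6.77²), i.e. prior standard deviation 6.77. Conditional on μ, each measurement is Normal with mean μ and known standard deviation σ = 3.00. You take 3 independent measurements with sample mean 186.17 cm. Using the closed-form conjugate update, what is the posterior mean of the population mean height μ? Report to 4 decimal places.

For Normal data with known variance σ², a Normal(μ₀, σ₀²) prior on μ is conjugate. Posterior precision = 1/σ₀² + n/σ²; posterior mean is the precision-weighted average of μ₀ and x̄.
n·x̄ = 3·186.17 = 558.51.
σ₀² = 6.77² = 45.8329, σ² = 3.00² = 9; σ² + n·σ₀² = 9 + 3·45.8329 = 146.4987.
Posterior mean = (μ₀/σ₀² + n·x̄/σ²)/(1/σ₀² + n/σ²) = (σ²·μ₀ + σ₀²·n·x̄)/(σ² + n·σ₀²) = (9·186.22 + 45.8329·558.51)/146.4987 = 27274.112979/146.4987 = 186.1731.

186.1731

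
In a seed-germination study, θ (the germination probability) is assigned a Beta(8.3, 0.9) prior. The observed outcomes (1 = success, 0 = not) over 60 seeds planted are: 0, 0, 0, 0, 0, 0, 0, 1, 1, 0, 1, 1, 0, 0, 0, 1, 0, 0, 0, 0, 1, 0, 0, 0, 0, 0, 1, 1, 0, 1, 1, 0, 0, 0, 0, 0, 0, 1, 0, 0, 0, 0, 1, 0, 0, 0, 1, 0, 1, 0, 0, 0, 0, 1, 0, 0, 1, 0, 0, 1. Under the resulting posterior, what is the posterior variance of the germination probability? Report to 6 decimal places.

The Beta prior is conjugate to a Binomial/Bernoulli likelihood; the update adds successes to α and failures to β.
Posterior: Beta(α+k, β+n−k) = Beta(8.3+17, 0.9+43) = Beta(25.3, 43.9).
Var = αβ/((α+β)²(α+β+1)) = 25.3·43.9/(69.2²·70.2) = 0.003304.

0.003304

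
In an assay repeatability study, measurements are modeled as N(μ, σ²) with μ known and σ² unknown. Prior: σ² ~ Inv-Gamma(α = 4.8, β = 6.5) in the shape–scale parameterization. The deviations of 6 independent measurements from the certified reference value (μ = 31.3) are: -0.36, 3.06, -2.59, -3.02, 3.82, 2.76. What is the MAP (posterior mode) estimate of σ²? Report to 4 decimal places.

With known mean μ and an Inverse-Gamma(α, β) prior on σ², the Normal likelihood is conjugate: posterior is Inv-Gamma(α + n/2, β + Σ(xᵢ−μ)²/2).
Σ(xᵢ−μ)² = (-0.36)² + (3.06)² + (-2.59)² + (-3.02)² + (3.82)² + (2.76)² = 47.5317.
Posterior: Inv-Gamma(4.8 + 6/2, 6.5 + 47.5317/2) = Inv-Gamma(7.80, 30.26585).
Mode = β/(α+1) = 30.26585/8.80 = 3.4393.

3.4393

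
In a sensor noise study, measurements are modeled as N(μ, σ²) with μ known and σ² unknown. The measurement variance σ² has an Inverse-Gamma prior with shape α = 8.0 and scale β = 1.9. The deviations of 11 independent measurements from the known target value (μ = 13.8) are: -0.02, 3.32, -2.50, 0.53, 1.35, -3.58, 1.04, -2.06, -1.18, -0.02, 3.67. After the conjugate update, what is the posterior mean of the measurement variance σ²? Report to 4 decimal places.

2.2472

With known mean μ and an Inverse-Gamma(α, β) prior on σ², the Normal likelihood is conjugate: posterior is Inv-Gamma(α + n/2, β + Σ(xᵢ−μ)²/2).
Σ(xᵢ−μ)² = (-0.02)² + (3.32)² + (-2.50)² + (0.53)² + (1.35)² + (-3.58)² + (1.04)² + (-2.06)² + (-1.18)² + (-0.02)² + (3.67)² = 52.3795.
Posterior: Inv-Gamma(8.0 + 11/2, 1.9 + 52.3795/2) = Inv-Gamma(13.50, 28.08975).
E[σ²|data] = β/(α−1) = 28.08975/12.50 = 2.2472.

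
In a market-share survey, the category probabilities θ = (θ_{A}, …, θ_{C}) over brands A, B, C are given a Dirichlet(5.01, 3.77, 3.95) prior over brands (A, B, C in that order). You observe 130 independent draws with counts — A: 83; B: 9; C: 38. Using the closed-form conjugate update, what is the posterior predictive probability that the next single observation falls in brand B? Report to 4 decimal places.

0.0895

The Dirichlet prior is conjugate to the Multinomial likelihood: each posterior αⱼ = prior αⱼ + observed count nⱼ.
Posterior concentration: (88.01, 12.77, 41.95), total = 142.73.
P(next = B | data) = α_{B}/Σα = 0.0895.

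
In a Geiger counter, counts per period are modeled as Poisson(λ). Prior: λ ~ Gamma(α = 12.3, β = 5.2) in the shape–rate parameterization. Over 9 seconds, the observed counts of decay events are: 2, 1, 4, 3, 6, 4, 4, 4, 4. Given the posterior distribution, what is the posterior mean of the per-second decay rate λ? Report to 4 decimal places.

With a Gamma(shape α, rate β) prior, the Poisson likelihood is conjugate: the posterior is Gamma(α + ΣXᵢ, β + n).
Sum of counts S = 32 over n = 9 seconds.
Posterior: Gamma(α+S, β+n) = Gamma(12.3+32, 5.2+9) = Gamma(44.3, 14.2).
Posterior mean = α/β = 44.3/14.2 = 3.1197.

3.1197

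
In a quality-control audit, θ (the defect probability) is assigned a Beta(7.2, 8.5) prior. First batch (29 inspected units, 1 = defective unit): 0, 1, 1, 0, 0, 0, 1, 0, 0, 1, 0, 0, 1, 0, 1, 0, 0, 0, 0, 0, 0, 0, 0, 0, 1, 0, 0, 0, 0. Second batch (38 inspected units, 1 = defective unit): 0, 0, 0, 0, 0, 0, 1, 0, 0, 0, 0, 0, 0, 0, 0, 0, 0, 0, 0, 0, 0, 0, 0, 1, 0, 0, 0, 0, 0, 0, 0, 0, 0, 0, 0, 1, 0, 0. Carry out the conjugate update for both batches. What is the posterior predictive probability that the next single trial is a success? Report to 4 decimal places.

The Beta prior is conjugate to a Binomial/Bernoulli likelihood; the update adds successes to α and failures to β.
After batch 1: Beta(7.2+7, 8.5+22) = Beta(14.2, 30.5).
After batch 2: Beta(14.2+3, 30.5+35) = Beta(17.2, 65.5).
For a single future Bernoulli trial, P(success | data) = α/(α+β) = 0.2080.

0.2080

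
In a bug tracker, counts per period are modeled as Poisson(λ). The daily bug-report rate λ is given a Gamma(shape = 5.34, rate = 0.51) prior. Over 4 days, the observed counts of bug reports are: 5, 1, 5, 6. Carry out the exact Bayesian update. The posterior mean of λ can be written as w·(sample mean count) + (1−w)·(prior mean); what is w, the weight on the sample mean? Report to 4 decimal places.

0.8869

With a Gamma(shape α, rate β) prior, the Poisson likelihood is conjugate: the posterior is Gamma(α + ΣXᵢ, β + n).
Posterior mean = (α₀+S)/(β₀+n) = [n/(β₀+n)]·(S/n) + [β₀/(β₀+n)]·(α₀/β₀), so only n and β₀ enter the weight.
Weight on data w = n/(β₀+n) = 4/(0.51+4) = 4/4.51 = 0.8869.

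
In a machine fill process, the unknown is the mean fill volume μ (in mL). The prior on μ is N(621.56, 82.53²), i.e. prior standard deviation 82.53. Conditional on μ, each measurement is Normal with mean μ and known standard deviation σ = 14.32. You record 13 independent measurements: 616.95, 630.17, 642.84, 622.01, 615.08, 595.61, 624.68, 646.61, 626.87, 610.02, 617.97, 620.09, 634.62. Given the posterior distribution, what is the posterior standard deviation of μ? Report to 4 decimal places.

3.9671

For Normal data with known variance σ², a Normal(μ₀, σ₀²) prior on μ is conjugate. Posterior precision = 1/σ₀² + n/σ²; posterior mean is the precision-weighted average of μ₀ and x̄.
σ₀² = 82.53² = 6811.2009, σ² = 14.32² = 205.0624; σ² + n·σ₀² = 205.0624 + 13·6811.2009 = 88750.6741.
Posterior precision = 1/σ₀² + n/σ² = 1/6811.2009 + 13/205.0624 = (σ² + n·σ₀²)/(σ₀²σ²) = 88750.6741/(6811.2009·205.0624); posterior variance σₙ² = σ₀²σ²/(σ² + n·σ₀²) = 6811.2009·205.0624/88750.6741 = 15.737584.
Posterior SD = √σₙ² = √(6811.2009·205.0624/88750.6741) = 3.9671.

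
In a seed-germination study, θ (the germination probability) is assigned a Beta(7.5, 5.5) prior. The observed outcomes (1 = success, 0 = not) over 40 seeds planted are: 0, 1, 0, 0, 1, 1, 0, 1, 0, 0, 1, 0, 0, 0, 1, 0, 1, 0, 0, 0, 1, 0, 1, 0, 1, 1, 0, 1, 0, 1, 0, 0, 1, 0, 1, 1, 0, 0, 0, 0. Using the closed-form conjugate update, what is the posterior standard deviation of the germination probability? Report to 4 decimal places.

0.0676

The Beta prior is conjugate to a Binomial/Bernoulli likelihood; the update adds successes to α and failures to β.
Posterior: Beta(α+k, β+n−k) = Beta(7.5+16, 5.5+24) = Beta(23.5, 29.5).
Var = αβ/((α+β)²(α+β+1)) = 23.5·29.5/(53.0²·54.0) = 0.00457030; SD = √0.00457030 = 0.0676.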